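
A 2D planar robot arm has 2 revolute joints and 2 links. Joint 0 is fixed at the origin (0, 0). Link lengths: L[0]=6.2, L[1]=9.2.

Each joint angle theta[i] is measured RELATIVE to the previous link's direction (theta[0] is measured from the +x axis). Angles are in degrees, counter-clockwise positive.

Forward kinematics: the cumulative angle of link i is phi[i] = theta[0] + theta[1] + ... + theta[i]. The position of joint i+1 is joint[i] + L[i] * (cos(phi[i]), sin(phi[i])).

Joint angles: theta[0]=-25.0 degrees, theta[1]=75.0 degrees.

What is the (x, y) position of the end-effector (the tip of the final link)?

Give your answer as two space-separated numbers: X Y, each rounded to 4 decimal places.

joint[0] = (0.0000, 0.0000)  (base)
link 0: phi[0] = -25 = -25 deg
  cos(-25 deg) = 0.9063, sin(-25 deg) = -0.4226
  joint[1] = (0.0000, 0.0000) + 6.2 * (0.9063, -0.4226) = (0.0000 + 5.6191, 0.0000 + -2.6202) = (5.6191, -2.6202)
link 1: phi[1] = -25 + 75 = 50 deg
  cos(50 deg) = 0.6428, sin(50 deg) = 0.7660
  joint[2] = (5.6191, -2.6202) + 9.2 * (0.6428, 0.7660) = (5.6191 + 5.9136, -2.6202 + 7.0476) = (11.5328, 4.4274)
End effector: (11.5328, 4.4274)

Answer: 11.5328 4.4274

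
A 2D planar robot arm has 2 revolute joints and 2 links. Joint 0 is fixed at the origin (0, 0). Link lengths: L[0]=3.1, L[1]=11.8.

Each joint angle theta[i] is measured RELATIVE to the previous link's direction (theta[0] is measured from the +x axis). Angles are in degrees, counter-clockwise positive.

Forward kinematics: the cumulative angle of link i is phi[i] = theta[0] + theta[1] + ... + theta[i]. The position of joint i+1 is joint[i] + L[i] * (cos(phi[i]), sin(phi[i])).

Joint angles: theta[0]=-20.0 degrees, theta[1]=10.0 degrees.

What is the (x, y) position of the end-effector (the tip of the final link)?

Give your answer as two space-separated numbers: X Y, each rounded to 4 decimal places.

joint[0] = (0.0000, 0.0000)  (base)
link 0: phi[0] = -20 = -20 deg
  cos(-20 deg) = 0.9397, sin(-20 deg) = -0.3420
  joint[1] = (0.0000, 0.0000) + 3.1 * (0.9397, -0.3420) = (0.0000 + 2.9130, 0.0000 + -1.0603) = (2.9130, -1.0603)
link 1: phi[1] = -20 + 10 = -10 deg
  cos(-10 deg) = 0.9848, sin(-10 deg) = -0.1736
  joint[2] = (2.9130, -1.0603) + 11.8 * (0.9848, -0.1736) = (2.9130 + 11.6207, -1.0603 + -2.0490) = (14.5338, -3.1093)
End effector: (14.5338, -3.1093)

Answer: 14.5338 -3.1093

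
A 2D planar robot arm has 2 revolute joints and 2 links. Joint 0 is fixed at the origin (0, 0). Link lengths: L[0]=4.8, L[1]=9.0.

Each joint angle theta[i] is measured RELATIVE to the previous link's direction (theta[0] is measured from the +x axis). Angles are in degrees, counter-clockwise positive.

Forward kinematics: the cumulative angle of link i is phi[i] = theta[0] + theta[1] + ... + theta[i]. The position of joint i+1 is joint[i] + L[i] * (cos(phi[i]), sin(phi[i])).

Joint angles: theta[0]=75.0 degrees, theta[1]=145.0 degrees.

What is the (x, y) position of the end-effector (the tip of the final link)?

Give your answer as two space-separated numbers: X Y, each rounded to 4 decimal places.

joint[0] = (0.0000, 0.0000)  (base)
link 0: phi[0] = 75 = 75 deg
  cos(75 deg) = 0.2588, sin(75 deg) = 0.9659
  joint[1] = (0.0000, 0.0000) + 4.8 * (0.2588, 0.9659) = (0.0000 + 1.2423, 0.0000 + 4.6364) = (1.2423, 4.6364)
link 1: phi[1] = 75 + 145 = 220 deg
  cos(220 deg) = -0.7660, sin(220 deg) = -0.6428
  joint[2] = (1.2423, 4.6364) + 9 * (-0.7660, -0.6428) = (1.2423 + -6.8944, 4.6364 + -5.7851) = (-5.6521, -1.1486)
End effector: (-5.6521, -1.1486)

Answer: -5.6521 -1.1486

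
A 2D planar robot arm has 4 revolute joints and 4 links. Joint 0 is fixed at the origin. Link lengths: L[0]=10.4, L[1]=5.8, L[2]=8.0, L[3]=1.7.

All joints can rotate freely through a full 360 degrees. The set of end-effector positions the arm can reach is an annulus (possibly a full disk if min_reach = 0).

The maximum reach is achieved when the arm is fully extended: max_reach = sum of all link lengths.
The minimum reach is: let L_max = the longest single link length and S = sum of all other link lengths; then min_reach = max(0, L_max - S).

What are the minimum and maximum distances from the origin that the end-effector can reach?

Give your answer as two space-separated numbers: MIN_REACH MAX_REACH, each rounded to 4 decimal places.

Link lengths: [10.4, 5.8, 8.0, 1.7]
max_reach = 10.4 + 5.8 + 8 + 1.7 = 25.9
L_max = max([10.4, 5.8, 8.0, 1.7]) = 10.4
S (sum of others) = 25.9 - 10.4 = 15.5
min_reach = max(0, 10.4 - 15.5) = max(0, -5.1) = 0

Answer: 0.0000 25.9000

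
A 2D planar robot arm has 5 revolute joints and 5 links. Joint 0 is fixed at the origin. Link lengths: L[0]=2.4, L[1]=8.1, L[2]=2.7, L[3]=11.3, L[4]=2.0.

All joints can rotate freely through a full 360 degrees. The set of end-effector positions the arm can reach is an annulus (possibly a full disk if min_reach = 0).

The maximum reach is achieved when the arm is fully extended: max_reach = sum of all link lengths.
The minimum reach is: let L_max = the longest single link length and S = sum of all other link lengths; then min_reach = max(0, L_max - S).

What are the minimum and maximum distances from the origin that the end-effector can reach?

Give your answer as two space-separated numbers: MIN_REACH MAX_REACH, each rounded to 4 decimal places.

Answer: 0.0000 26.5000

Derivation:
Link lengths: [2.4, 8.1, 2.7, 11.3, 2.0]
max_reach = 2.4 + 8.1 + 2.7 + 11.3 + 2 = 26.5
L_max = max([2.4, 8.1, 2.7, 11.3, 2.0]) = 11.3
S (sum of others) = 26.5 - 11.3 = 15.2
min_reach = max(0, 11.3 - 15.2) = max(0, -3.9) = 0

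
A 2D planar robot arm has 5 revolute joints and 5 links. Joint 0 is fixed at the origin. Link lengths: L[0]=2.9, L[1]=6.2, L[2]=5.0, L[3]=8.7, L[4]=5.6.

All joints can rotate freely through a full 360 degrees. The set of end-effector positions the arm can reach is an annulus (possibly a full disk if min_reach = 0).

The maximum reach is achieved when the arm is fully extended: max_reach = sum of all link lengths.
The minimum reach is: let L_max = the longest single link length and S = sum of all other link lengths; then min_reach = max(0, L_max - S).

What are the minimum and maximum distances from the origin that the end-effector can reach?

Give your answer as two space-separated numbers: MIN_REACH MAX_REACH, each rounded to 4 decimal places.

Answer: 0.0000 28.4000

Derivation:
Link lengths: [2.9, 6.2, 5.0, 8.7, 5.6]
max_reach = 2.9 + 6.2 + 5 + 8.7 + 5.6 = 28.4
L_max = max([2.9, 6.2, 5.0, 8.7, 5.6]) = 8.7
S (sum of others) = 28.4 - 8.7 = 19.7
min_reach = max(0, 8.7 - 19.7) = max(0, -11) = 0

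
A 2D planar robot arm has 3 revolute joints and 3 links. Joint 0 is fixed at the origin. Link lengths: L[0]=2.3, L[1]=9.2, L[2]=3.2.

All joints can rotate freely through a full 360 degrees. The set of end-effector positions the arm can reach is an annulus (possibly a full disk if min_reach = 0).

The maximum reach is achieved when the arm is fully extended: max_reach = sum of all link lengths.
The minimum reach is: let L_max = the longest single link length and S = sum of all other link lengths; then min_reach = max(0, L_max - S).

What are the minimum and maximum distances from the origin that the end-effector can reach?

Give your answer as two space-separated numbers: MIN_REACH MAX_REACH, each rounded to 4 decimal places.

Link lengths: [2.3, 9.2, 3.2]
max_reach = 2.3 + 9.2 + 3.2 = 14.7
L_max = max([2.3, 9.2, 3.2]) = 9.2
S (sum of others) = 14.7 - 9.2 = 5.5
min_reach = max(0, 9.2 - 5.5) = max(0, 3.7) = 3.7

Answer: 3.7000 14.7000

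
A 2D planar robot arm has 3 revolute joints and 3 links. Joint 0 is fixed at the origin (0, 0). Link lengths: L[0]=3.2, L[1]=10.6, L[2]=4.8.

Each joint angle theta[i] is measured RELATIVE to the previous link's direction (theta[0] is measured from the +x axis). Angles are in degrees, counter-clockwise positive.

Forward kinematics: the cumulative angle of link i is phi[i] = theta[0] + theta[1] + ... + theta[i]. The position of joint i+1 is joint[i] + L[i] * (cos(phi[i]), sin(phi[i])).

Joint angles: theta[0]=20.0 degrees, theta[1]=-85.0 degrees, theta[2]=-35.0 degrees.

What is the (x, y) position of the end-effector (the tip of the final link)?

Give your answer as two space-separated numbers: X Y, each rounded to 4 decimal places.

Answer: 6.6533 -13.2395

Derivation:
joint[0] = (0.0000, 0.0000)  (base)
link 0: phi[0] = 20 = 20 deg
  cos(20 deg) = 0.9397, sin(20 deg) = 0.3420
  joint[1] = (0.0000, 0.0000) + 3.2 * (0.9397, 0.3420) = (0.0000 + 3.0070, 0.0000 + 1.0945) = (3.0070, 1.0945)
link 1: phi[1] = 20 + -85 = -65 deg
  cos(-65 deg) = 0.4226, sin(-65 deg) = -0.9063
  joint[2] = (3.0070, 1.0945) + 10.6 * (0.4226, -0.9063) = (3.0070 + 4.4798, 1.0945 + -9.6069) = (7.4868, -8.5124)
link 2: phi[2] = 20 + -85 + -35 = -100 deg
  cos(-100 deg) = -0.1736, sin(-100 deg) = -0.9848
  joint[3] = (7.4868, -8.5124) + 4.8 * (-0.1736, -0.9848) = (7.4868 + -0.8335, -8.5124 + -4.7271) = (6.6533, -13.2395)
End effector: (6.6533, -13.2395)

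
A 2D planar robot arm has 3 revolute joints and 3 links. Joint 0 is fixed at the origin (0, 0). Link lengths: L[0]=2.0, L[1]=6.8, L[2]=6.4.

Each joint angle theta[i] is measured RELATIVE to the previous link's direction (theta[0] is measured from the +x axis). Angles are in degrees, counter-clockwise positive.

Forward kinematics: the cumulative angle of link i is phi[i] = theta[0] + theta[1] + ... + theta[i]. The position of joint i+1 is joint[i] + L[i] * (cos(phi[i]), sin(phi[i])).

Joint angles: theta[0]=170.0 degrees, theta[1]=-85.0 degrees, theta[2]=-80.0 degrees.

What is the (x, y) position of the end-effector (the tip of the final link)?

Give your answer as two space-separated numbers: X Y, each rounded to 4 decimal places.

Answer: 4.9987 7.6792

Derivation:
joint[0] = (0.0000, 0.0000)  (base)
link 0: phi[0] = 170 = 170 deg
  cos(170 deg) = -0.9848, sin(170 deg) = 0.1736
  joint[1] = (0.0000, 0.0000) + 2 * (-0.9848, 0.1736) = (0.0000 + -1.9696, 0.0000 + 0.3473) = (-1.9696, 0.3473)
link 1: phi[1] = 170 + -85 = 85 deg
  cos(85 deg) = 0.0872, sin(85 deg) = 0.9962
  joint[2] = (-1.9696, 0.3473) + 6.8 * (0.0872, 0.9962) = (-1.9696 + 0.5927, 0.3473 + 6.7741) = (-1.3770, 7.1214)
link 2: phi[2] = 170 + -85 + -80 = 5 deg
  cos(5 deg) = 0.9962, sin(5 deg) = 0.0872
  joint[3] = (-1.3770, 7.1214) + 6.4 * (0.9962, 0.0872) = (-1.3770 + 6.3756, 7.1214 + 0.5578) = (4.9987, 7.6792)
End effector: (4.9987, 7.6792)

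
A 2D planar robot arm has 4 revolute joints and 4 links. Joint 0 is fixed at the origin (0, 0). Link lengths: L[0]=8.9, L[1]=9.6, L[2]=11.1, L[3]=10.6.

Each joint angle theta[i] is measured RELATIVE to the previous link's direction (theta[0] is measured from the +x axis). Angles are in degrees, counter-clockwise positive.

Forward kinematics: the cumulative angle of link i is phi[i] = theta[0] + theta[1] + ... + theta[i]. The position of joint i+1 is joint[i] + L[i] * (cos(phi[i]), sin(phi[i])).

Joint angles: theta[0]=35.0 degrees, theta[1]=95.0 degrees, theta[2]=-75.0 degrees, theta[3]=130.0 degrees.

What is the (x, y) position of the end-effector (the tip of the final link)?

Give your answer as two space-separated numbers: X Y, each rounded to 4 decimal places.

joint[0] = (0.0000, 0.0000)  (base)
link 0: phi[0] = 35 = 35 deg
  cos(35 deg) = 0.8192, sin(35 deg) = 0.5736
  joint[1] = (0.0000, 0.0000) + 8.9 * (0.8192, 0.5736) = (0.0000 + 7.2905, 0.0000 + 5.1048) = (7.2905, 5.1048)
link 1: phi[1] = 35 + 95 = 130 deg
  cos(130 deg) = -0.6428, sin(130 deg) = 0.7660
  joint[2] = (7.2905, 5.1048) + 9.6 * (-0.6428, 0.7660) = (7.2905 + -6.1708, 5.1048 + 7.3540) = (1.1197, 12.4589)
link 2: phi[2] = 35 + 95 + -75 = 55 deg
  cos(55 deg) = 0.5736, sin(55 deg) = 0.8192
  joint[3] = (1.1197, 12.4589) + 11.1 * (0.5736, 0.8192) = (1.1197 + 6.3667, 12.4589 + 9.0926) = (7.4864, 21.5514)
link 3: phi[3] = 35 + 95 + -75 + 130 = 185 deg
  cos(185 deg) = -0.9962, sin(185 deg) = -0.0872
  joint[4] = (7.4864, 21.5514) + 10.6 * (-0.9962, -0.0872) = (7.4864 + -10.5597, 21.5514 + -0.9239) = (-3.0733, 20.6276)
End effector: (-3.0733, 20.6276)

Answer: -3.0733 20.6276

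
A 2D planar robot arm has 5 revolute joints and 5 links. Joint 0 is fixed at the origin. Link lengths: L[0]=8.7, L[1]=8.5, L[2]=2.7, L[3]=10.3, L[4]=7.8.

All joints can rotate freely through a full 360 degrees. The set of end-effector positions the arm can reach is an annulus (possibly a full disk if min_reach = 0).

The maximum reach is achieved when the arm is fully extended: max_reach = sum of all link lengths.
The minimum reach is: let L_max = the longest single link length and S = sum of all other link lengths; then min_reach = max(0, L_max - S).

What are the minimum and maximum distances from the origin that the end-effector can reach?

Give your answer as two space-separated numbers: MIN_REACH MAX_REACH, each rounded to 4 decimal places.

Link lengths: [8.7, 8.5, 2.7, 10.3, 7.8]
max_reach = 8.7 + 8.5 + 2.7 + 10.3 + 7.8 = 38
L_max = max([8.7, 8.5, 2.7, 10.3, 7.8]) = 10.3
S (sum of others) = 38 - 10.3 = 27.7
min_reach = max(0, 10.3 - 27.7) = max(0, -17.4) = 0

Answer: 0.0000 38.0000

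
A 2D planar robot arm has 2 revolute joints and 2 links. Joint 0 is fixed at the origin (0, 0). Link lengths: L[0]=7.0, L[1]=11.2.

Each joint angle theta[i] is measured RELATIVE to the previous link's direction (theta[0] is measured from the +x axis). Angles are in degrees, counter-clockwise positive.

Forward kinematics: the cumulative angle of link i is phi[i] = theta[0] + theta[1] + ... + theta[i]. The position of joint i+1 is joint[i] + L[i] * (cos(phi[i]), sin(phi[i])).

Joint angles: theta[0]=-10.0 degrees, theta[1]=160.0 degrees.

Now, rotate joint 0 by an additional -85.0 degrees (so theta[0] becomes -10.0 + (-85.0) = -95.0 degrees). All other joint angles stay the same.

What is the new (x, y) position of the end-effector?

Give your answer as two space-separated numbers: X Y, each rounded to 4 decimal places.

joint[0] = (0.0000, 0.0000)  (base)
link 0: phi[0] = -95 = -95 deg
  cos(-95 deg) = -0.0872, sin(-95 deg) = -0.9962
  joint[1] = (0.0000, 0.0000) + 7 * (-0.0872, -0.9962) = (0.0000 + -0.6101, 0.0000 + -6.9734) = (-0.6101, -6.9734)
link 1: phi[1] = -95 + 160 = 65 deg
  cos(65 deg) = 0.4226, sin(65 deg) = 0.9063
  joint[2] = (-0.6101, -6.9734) + 11.2 * (0.4226, 0.9063) = (-0.6101 + 4.7333, -6.9734 + 10.1506) = (4.1232, 3.1773)
End effector: (4.1232, 3.1773)

Answer: 4.1232 3.1773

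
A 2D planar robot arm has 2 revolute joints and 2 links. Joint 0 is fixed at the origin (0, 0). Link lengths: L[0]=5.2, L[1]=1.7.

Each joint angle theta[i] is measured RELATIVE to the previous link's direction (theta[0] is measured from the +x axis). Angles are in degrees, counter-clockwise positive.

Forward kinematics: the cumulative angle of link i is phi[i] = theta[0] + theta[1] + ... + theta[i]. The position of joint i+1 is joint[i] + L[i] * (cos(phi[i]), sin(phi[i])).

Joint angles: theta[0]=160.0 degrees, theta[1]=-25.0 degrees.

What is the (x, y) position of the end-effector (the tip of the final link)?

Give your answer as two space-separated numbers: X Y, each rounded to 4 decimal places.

joint[0] = (0.0000, 0.0000)  (base)
link 0: phi[0] = 160 = 160 deg
  cos(160 deg) = -0.9397, sin(160 deg) = 0.3420
  joint[1] = (0.0000, 0.0000) + 5.2 * (-0.9397, 0.3420) = (0.0000 + -4.8864, 0.0000 + 1.7785) = (-4.8864, 1.7785)
link 1: phi[1] = 160 + -25 = 135 deg
  cos(135 deg) = -0.7071, sin(135 deg) = 0.7071
  joint[2] = (-4.8864, 1.7785) + 1.7 * (-0.7071, 0.7071) = (-4.8864 + -1.2021, 1.7785 + 1.2021) = (-6.0885, 2.9806)
End effector: (-6.0885, 2.9806)

Answer: -6.0885 2.9806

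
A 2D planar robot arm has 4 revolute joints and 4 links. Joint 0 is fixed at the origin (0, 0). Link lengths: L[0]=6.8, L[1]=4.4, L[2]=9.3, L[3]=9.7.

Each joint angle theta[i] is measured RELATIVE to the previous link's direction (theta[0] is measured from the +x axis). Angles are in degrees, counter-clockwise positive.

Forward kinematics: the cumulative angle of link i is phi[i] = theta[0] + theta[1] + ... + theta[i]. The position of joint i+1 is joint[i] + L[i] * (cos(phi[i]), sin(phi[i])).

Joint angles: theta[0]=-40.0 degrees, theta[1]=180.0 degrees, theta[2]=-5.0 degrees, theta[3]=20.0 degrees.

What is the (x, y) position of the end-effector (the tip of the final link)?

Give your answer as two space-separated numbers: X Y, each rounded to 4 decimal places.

Answer: -13.5288 9.1328

Derivation:
joint[0] = (0.0000, 0.0000)  (base)
link 0: phi[0] = -40 = -40 deg
  cos(-40 deg) = 0.7660, sin(-40 deg) = -0.6428
  joint[1] = (0.0000, 0.0000) + 6.8 * (0.7660, -0.6428) = (0.0000 + 5.2091, 0.0000 + -4.3710) = (5.2091, -4.3710)
link 1: phi[1] = -40 + 180 = 140 deg
  cos(140 deg) = -0.7660, sin(140 deg) = 0.6428
  joint[2] = (5.2091, -4.3710) + 4.4 * (-0.7660, 0.6428) = (5.2091 + -3.3706, -4.3710 + 2.8283) = (1.8385, -1.5427)
link 2: phi[2] = -40 + 180 + -5 = 135 deg
  cos(135 deg) = -0.7071, sin(135 deg) = 0.7071
  joint[3] = (1.8385, -1.5427) + 9.3 * (-0.7071, 0.7071) = (1.8385 + -6.5761, -1.5427 + 6.5761) = (-4.7376, 5.0334)
link 3: phi[3] = -40 + 180 + -5 + 20 = 155 deg
  cos(155 deg) = -0.9063, sin(155 deg) = 0.4226
  joint[4] = (-4.7376, 5.0334) + 9.7 * (-0.9063, 0.4226) = (-4.7376 + -8.7912, 5.0334 + 4.0994) = (-13.5288, 9.1328)
End effector: (-13.5288, 9.1328)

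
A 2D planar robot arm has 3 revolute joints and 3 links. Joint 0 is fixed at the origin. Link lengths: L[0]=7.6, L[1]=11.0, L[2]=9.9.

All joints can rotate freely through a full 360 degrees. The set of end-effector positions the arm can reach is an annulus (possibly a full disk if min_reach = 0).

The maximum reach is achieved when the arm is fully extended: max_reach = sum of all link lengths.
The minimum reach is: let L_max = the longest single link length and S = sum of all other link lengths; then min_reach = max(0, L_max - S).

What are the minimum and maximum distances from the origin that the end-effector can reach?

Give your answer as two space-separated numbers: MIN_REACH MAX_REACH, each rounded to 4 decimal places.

Answer: 0.0000 28.5000

Derivation:
Link lengths: [7.6, 11.0, 9.9]
max_reach = 7.6 + 11 + 9.9 = 28.5
L_max = max([7.6, 11.0, 9.9]) = 11
S (sum of others) = 28.5 - 11 = 17.5
min_reach = max(0, 11 - 17.5) = max(0, -6.5) = 0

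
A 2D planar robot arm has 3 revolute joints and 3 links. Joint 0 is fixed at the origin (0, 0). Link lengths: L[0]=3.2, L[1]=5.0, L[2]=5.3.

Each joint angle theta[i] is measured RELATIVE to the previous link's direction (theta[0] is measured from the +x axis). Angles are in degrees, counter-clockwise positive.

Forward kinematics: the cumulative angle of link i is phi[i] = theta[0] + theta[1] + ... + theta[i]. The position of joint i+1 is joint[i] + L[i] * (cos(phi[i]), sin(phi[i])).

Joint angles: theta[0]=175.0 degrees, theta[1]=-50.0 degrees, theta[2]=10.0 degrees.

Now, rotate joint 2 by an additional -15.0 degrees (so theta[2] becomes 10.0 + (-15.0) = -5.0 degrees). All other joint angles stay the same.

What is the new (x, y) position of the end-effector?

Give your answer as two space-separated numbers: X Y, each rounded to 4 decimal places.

joint[0] = (0.0000, 0.0000)  (base)
link 0: phi[0] = 175 = 175 deg
  cos(175 deg) = -0.9962, sin(175 deg) = 0.0872
  joint[1] = (0.0000, 0.0000) + 3.2 * (-0.9962, 0.0872) = (0.0000 + -3.1878, 0.0000 + 0.2789) = (-3.1878, 0.2789)
link 1: phi[1] = 175 + -50 = 125 deg
  cos(125 deg) = -0.5736, sin(125 deg) = 0.8192
  joint[2] = (-3.1878, 0.2789) + 5 * (-0.5736, 0.8192) = (-3.1878 + -2.8679, 0.2789 + 4.0958) = (-6.0557, 4.3747)
link 2: phi[2] = 175 + -50 + -5 = 120 deg
  cos(120 deg) = -0.5000, sin(120 deg) = 0.8660
  joint[3] = (-6.0557, 4.3747) + 5.3 * (-0.5000, 0.8660) = (-6.0557 + -2.6500, 4.3747 + 4.5899) = (-8.7057, 8.9646)
End effector: (-8.7057, 8.9646)

Answer: -8.7057 8.9646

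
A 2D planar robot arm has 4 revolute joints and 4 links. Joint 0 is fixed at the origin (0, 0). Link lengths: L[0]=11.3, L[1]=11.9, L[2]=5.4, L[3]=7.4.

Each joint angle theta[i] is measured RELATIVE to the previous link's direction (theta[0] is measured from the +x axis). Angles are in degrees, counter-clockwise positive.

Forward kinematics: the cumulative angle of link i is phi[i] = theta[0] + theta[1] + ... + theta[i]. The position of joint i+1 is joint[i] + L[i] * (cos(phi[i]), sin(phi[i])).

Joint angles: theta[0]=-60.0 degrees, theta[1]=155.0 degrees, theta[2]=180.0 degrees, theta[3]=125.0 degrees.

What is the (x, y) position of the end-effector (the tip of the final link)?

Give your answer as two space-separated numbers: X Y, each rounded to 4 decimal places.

Answer: 10.7522 1.4458

Derivation:
joint[0] = (0.0000, 0.0000)  (base)
link 0: phi[0] = -60 = -60 deg
  cos(-60 deg) = 0.5000, sin(-60 deg) = -0.8660
  joint[1] = (0.0000, 0.0000) + 11.3 * (0.5000, -0.8660) = (0.0000 + 5.6500, 0.0000 + -9.7861) = (5.6500, -9.7861)
link 1: phi[1] = -60 + 155 = 95 deg
  cos(95 deg) = -0.0872, sin(95 deg) = 0.9962
  joint[2] = (5.6500, -9.7861) + 11.9 * (-0.0872, 0.9962) = (5.6500 + -1.0372, -9.7861 + 11.8547) = (4.6128, 2.0686)
link 2: phi[2] = -60 + 155 + 180 = 275 deg
  cos(275 deg) = 0.0872, sin(275 deg) = -0.9962
  joint[3] = (4.6128, 2.0686) + 5.4 * (0.0872, -0.9962) = (4.6128 + 0.4706, 2.0686 + -5.3795) = (5.0835, -3.3108)
link 3: phi[3] = -60 + 155 + 180 + 125 = 400 deg
  cos(400 deg) = 0.7660, sin(400 deg) = 0.6428
  joint[4] = (5.0835, -3.3108) + 7.4 * (0.7660, 0.6428) = (5.0835 + 5.6687, -3.3108 + 4.7566) = (10.7522, 1.4458)
End effector: (10.7522, 1.4458)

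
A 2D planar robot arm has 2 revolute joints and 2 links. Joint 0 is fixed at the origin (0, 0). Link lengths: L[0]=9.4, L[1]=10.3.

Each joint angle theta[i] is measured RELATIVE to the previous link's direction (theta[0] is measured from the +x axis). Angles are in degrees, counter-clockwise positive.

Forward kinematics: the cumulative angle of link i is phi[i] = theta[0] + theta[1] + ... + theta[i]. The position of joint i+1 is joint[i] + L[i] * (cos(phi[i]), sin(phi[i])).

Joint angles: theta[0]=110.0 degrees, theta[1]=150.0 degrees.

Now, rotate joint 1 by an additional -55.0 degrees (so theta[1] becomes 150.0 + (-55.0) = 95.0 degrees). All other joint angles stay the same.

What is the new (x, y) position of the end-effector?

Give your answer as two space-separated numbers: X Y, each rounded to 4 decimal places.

joint[0] = (0.0000, 0.0000)  (base)
link 0: phi[0] = 110 = 110 deg
  cos(110 deg) = -0.3420, sin(110 deg) = 0.9397
  joint[1] = (0.0000, 0.0000) + 9.4 * (-0.3420, 0.9397) = (0.0000 + -3.2150, 0.0000 + 8.8331) = (-3.2150, 8.8331)
link 1: phi[1] = 110 + 95 = 205 deg
  cos(205 deg) = -0.9063, sin(205 deg) = -0.4226
  joint[2] = (-3.2150, 8.8331) + 10.3 * (-0.9063, -0.4226) = (-3.2150 + -9.3350, 8.8331 + -4.3530) = (-12.5500, 4.4801)
End effector: (-12.5500, 4.4801)

Answer: -12.5500 4.4801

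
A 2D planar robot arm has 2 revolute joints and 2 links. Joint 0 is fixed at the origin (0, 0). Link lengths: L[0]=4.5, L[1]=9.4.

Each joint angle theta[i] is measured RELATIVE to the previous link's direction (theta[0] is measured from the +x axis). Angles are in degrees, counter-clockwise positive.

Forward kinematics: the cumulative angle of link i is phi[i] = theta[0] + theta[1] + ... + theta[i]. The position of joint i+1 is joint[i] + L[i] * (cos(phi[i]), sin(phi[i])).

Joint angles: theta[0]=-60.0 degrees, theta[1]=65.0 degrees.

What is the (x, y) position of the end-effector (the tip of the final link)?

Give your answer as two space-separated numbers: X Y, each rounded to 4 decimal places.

Answer: 11.6142 -3.0779

Derivation:
joint[0] = (0.0000, 0.0000)  (base)
link 0: phi[0] = -60 = -60 deg
  cos(-60 deg) = 0.5000, sin(-60 deg) = -0.8660
  joint[1] = (0.0000, 0.0000) + 4.5 * (0.5000, -0.8660) = (0.0000 + 2.2500, 0.0000 + -3.8971) = (2.2500, -3.8971)
link 1: phi[1] = -60 + 65 = 5 deg
  cos(5 deg) = 0.9962, sin(5 deg) = 0.0872
  joint[2] = (2.2500, -3.8971) + 9.4 * (0.9962, 0.0872) = (2.2500 + 9.3642, -3.8971 + 0.8193) = (11.6142, -3.0779)
End effector: (11.6142, -3.0779)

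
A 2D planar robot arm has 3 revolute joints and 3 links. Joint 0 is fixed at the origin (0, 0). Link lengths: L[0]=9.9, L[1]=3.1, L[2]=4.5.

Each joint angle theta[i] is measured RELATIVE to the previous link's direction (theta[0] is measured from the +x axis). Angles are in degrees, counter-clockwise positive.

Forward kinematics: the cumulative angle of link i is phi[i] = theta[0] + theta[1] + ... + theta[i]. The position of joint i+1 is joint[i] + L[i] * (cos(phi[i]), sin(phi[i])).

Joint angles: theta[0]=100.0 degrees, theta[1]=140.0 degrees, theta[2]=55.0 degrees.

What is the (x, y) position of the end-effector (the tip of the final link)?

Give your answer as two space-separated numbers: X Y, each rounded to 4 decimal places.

Answer: -1.3673 2.9865

Derivation:
joint[0] = (0.0000, 0.0000)  (base)
link 0: phi[0] = 100 = 100 deg
  cos(100 deg) = -0.1736, sin(100 deg) = 0.9848
  joint[1] = (0.0000, 0.0000) + 9.9 * (-0.1736, 0.9848) = (0.0000 + -1.7191, 0.0000 + 9.7496) = (-1.7191, 9.7496)
link 1: phi[1] = 100 + 140 = 240 deg
  cos(240 deg) = -0.5000, sin(240 deg) = -0.8660
  joint[2] = (-1.7191, 9.7496) + 3.1 * (-0.5000, -0.8660) = (-1.7191 + -1.5500, 9.7496 + -2.6847) = (-3.2691, 7.0649)
link 2: phi[2] = 100 + 140 + 55 = 295 deg
  cos(295 deg) = 0.4226, sin(295 deg) = -0.9063
  joint[3] = (-3.2691, 7.0649) + 4.5 * (0.4226, -0.9063) = (-3.2691 + 1.9018, 7.0649 + -4.0784) = (-1.3673, 2.9865)
End effector: (-1.3673, 2.9865)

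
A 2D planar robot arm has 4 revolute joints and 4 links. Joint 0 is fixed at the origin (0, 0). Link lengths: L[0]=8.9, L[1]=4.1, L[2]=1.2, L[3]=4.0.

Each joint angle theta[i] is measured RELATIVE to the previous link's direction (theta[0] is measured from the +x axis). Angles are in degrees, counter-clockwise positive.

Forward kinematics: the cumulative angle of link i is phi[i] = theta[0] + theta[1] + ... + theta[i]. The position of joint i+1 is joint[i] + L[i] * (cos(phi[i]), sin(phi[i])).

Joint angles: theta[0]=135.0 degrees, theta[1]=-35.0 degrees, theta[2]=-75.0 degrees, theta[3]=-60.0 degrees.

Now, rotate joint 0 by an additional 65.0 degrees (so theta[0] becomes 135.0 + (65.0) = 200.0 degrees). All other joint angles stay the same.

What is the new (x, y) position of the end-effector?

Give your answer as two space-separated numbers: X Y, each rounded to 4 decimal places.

Answer: -8.8595 1.2172

Derivation:
joint[0] = (0.0000, 0.0000)  (base)
link 0: phi[0] = 200 = 200 deg
  cos(200 deg) = -0.9397, sin(200 deg) = -0.3420
  joint[1] = (0.0000, 0.0000) + 8.9 * (-0.9397, -0.3420) = (0.0000 + -8.3633, 0.0000 + -3.0440) = (-8.3633, -3.0440)
link 1: phi[1] = 200 + -35 = 165 deg
  cos(165 deg) = -0.9659, sin(165 deg) = 0.2588
  joint[2] = (-8.3633, -3.0440) + 4.1 * (-0.9659, 0.2588) = (-8.3633 + -3.9603, -3.0440 + 1.0612) = (-12.3236, -1.9828)
link 2: phi[2] = 200 + -35 + -75 = 90 deg
  cos(90 deg) = 0.0000, sin(90 deg) = 1.0000
  joint[3] = (-12.3236, -1.9828) + 1.2 * (0.0000, 1.0000) = (-12.3236 + 0.0000, -1.9828 + 1.2000) = (-12.3236, -0.7828)
link 3: phi[3] = 200 + -35 + -75 + -60 = 30 deg
  cos(30 deg) = 0.8660, sin(30 deg) = 0.5000
  joint[4] = (-12.3236, -0.7828) + 4 * (0.8660, 0.5000) = (-12.3236 + 3.4641, -0.7828 + 2.0000) = (-8.8595, 1.2172)
End effector: (-8.8595, 1.2172)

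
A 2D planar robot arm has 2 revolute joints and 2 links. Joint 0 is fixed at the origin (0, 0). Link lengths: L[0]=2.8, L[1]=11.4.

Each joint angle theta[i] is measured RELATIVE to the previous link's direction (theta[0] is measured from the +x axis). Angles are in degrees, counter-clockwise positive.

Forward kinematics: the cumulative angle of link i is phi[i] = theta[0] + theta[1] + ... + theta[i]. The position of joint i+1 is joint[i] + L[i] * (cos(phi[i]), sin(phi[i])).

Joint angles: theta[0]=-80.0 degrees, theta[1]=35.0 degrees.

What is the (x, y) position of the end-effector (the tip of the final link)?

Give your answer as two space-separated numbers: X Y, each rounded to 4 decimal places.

joint[0] = (0.0000, 0.0000)  (base)
link 0: phi[0] = -80 = -80 deg
  cos(-80 deg) = 0.1736, sin(-80 deg) = -0.9848
  joint[1] = (0.0000, 0.0000) + 2.8 * (0.1736, -0.9848) = (0.0000 + 0.4862, 0.0000 + -2.7575) = (0.4862, -2.7575)
link 1: phi[1] = -80 + 35 = -45 deg
  cos(-45 deg) = 0.7071, sin(-45 deg) = -0.7071
  joint[2] = (0.4862, -2.7575) + 11.4 * (0.7071, -0.7071) = (0.4862 + 8.0610, -2.7575 + -8.0610) = (8.5472, -10.8185)
End effector: (8.5472, -10.8185)

Answer: 8.5472 -10.8185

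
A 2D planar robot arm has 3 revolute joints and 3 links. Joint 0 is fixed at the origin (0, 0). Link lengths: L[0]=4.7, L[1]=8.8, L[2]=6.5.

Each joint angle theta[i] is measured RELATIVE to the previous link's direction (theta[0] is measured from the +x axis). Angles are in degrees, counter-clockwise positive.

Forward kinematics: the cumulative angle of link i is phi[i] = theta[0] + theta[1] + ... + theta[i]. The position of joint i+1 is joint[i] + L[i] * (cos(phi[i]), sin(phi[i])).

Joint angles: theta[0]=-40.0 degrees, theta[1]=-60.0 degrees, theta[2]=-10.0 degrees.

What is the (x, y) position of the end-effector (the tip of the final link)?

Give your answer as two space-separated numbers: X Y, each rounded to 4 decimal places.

joint[0] = (0.0000, 0.0000)  (base)
link 0: phi[0] = -40 = -40 deg
  cos(-40 deg) = 0.7660, sin(-40 deg) = -0.6428
  joint[1] = (0.0000, 0.0000) + 4.7 * (0.7660, -0.6428) = (0.0000 + 3.6004, 0.0000 + -3.0211) = (3.6004, -3.0211)
link 1: phi[1] = -40 + -60 = -100 deg
  cos(-100 deg) = -0.1736, sin(-100 deg) = -0.9848
  joint[2] = (3.6004, -3.0211) + 8.8 * (-0.1736, -0.9848) = (3.6004 + -1.5281, -3.0211 + -8.6663) = (2.0723, -11.6874)
link 2: phi[2] = -40 + -60 + -10 = -110 deg
  cos(-110 deg) = -0.3420, sin(-110 deg) = -0.9397
  joint[3] = (2.0723, -11.6874) + 6.5 * (-0.3420, -0.9397) = (2.0723 + -2.2231, -11.6874 + -6.1080) = (-0.1508, -17.7954)
End effector: (-0.1508, -17.7954)

Answer: -0.1508 -17.7954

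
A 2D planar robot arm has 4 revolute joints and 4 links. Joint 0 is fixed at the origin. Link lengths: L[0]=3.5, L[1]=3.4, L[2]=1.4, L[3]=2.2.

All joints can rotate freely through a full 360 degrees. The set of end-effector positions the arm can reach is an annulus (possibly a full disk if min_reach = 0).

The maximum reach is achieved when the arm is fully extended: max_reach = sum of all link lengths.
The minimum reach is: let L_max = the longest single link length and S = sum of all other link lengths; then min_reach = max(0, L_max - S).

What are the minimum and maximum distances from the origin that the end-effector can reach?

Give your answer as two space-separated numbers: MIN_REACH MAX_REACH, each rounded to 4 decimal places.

Answer: 0.0000 10.5000

Derivation:
Link lengths: [3.5, 3.4, 1.4, 2.2]
max_reach = 3.5 + 3.4 + 1.4 + 2.2 = 10.5
L_max = max([3.5, 3.4, 1.4, 2.2]) = 3.5
S (sum of others) = 10.5 - 3.5 = 7
min_reach = max(0, 3.5 - 7) = max(0, -3.5) = 0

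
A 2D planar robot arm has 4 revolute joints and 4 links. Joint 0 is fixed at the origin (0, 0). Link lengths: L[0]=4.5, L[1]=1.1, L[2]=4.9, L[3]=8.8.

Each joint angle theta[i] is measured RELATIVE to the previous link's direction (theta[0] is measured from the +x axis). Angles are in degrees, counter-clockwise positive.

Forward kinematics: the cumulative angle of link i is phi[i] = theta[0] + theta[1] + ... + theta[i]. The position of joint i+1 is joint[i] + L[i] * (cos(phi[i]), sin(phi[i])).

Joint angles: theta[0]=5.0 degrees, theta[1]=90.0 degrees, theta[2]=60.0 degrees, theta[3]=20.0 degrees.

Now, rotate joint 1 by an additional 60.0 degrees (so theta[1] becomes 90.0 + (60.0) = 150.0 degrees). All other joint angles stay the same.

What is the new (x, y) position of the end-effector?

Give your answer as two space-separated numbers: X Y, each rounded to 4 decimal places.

Answer: -5.5754 -9.1620

Derivation:
joint[0] = (0.0000, 0.0000)  (base)
link 0: phi[0] = 5 = 5 deg
  cos(5 deg) = 0.9962, sin(5 deg) = 0.0872
  joint[1] = (0.0000, 0.0000) + 4.5 * (0.9962, 0.0872) = (0.0000 + 4.4829, 0.0000 + 0.3922) = (4.4829, 0.3922)
link 1: phi[1] = 5 + 150 = 155 deg
  cos(155 deg) = -0.9063, sin(155 deg) = 0.4226
  joint[2] = (4.4829, 0.3922) + 1.1 * (-0.9063, 0.4226) = (4.4829 + -0.9969, 0.3922 + 0.4649) = (3.4859, 0.8571)
link 2: phi[2] = 5 + 150 + 60 = 215 deg
  cos(215 deg) = -0.8192, sin(215 deg) = -0.5736
  joint[3] = (3.4859, 0.8571) + 4.9 * (-0.8192, -0.5736) = (3.4859 + -4.0138, 0.8571 + -2.8105) = (-0.5279, -1.9534)
link 3: phi[3] = 5 + 150 + 60 + 20 = 235 deg
  cos(235 deg) = -0.5736, sin(235 deg) = -0.8192
  joint[4] = (-0.5279, -1.9534) + 8.8 * (-0.5736, -0.8192) = (-0.5279 + -5.0475, -1.9534 + -7.2085) = (-5.5754, -9.1620)
End effector: (-5.5754, -9.1620)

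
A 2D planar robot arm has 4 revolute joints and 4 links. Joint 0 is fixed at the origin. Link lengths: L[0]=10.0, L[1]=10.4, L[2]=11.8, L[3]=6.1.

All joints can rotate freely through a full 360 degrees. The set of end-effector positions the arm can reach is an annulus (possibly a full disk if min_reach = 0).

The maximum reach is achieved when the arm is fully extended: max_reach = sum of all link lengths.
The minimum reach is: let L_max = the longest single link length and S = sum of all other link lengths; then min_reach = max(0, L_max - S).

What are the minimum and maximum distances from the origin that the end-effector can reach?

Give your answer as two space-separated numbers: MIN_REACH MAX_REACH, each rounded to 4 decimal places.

Answer: 0.0000 38.3000

Derivation:
Link lengths: [10.0, 10.4, 11.8, 6.1]
max_reach = 10 + 10.4 + 11.8 + 6.1 = 38.3
L_max = max([10.0, 10.4, 11.8, 6.1]) = 11.8
S (sum of others) = 38.3 - 11.8 = 26.5
min_reach = max(0, 11.8 - 26.5) = max(0, -14.7) = 0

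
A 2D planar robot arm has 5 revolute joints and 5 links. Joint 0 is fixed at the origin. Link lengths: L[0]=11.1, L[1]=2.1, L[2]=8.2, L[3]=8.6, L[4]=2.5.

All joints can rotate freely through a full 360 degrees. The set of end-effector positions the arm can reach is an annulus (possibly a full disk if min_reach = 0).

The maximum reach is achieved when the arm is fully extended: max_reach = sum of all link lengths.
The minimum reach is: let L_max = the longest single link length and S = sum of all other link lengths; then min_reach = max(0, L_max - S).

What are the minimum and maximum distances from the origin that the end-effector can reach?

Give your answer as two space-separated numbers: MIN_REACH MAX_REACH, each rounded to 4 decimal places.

Link lengths: [11.1, 2.1, 8.2, 8.6, 2.5]
max_reach = 11.1 + 2.1 + 8.2 + 8.6 + 2.5 = 32.5
L_max = max([11.1, 2.1, 8.2, 8.6, 2.5]) = 11.1
S (sum of others) = 32.5 - 11.1 = 21.4
min_reach = max(0, 11.1 - 21.4) = max(0, -10.3) = 0

Answer: 0.0000 32.5000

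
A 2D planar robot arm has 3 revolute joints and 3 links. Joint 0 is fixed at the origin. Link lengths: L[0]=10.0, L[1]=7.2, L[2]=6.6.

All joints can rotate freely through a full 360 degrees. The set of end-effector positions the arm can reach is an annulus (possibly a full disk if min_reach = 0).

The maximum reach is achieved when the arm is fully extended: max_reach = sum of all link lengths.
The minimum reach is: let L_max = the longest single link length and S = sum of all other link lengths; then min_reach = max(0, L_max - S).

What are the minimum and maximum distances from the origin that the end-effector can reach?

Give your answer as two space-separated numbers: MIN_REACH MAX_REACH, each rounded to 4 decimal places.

Answer: 0.0000 23.8000

Derivation:
Link lengths: [10.0, 7.2, 6.6]
max_reach = 10 + 7.2 + 6.6 = 23.8
L_max = max([10.0, 7.2, 6.6]) = 10
S (sum of others) = 23.8 - 10 = 13.8
min_reach = max(0, 10 - 13.8) = max(0, -3.8) = 0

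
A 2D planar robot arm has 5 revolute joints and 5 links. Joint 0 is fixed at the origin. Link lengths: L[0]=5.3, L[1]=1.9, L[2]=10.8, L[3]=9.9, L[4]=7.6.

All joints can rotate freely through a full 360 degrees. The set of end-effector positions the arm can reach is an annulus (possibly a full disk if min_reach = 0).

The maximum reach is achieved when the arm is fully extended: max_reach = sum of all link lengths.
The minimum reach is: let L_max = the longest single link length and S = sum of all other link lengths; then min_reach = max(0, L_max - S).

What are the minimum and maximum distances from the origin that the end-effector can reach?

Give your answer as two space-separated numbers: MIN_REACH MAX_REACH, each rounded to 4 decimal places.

Link lengths: [5.3, 1.9, 10.8, 9.9, 7.6]
max_reach = 5.3 + 1.9 + 10.8 + 9.9 + 7.6 = 35.5
L_max = max([5.3, 1.9, 10.8, 9.9, 7.6]) = 10.8
S (sum of others) = 35.5 - 10.8 = 24.7
min_reach = max(0, 10.8 - 24.7) = max(0, -13.9) = 0

Answer: 0.0000 35.5000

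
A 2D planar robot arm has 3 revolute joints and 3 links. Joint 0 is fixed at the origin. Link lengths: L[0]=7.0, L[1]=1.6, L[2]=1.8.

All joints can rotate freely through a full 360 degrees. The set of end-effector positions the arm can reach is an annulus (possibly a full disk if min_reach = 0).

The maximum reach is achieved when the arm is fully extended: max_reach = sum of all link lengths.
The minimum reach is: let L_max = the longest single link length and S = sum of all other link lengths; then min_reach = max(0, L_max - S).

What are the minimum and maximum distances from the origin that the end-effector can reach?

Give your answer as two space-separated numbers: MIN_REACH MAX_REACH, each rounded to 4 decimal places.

Link lengths: [7.0, 1.6, 1.8]
max_reach = 7 + 1.6 + 1.8 = 10.4
L_max = max([7.0, 1.6, 1.8]) = 7
S (sum of others) = 10.4 - 7 = 3.4
min_reach = max(0, 7 - 3.4) = max(0, 3.6) = 3.6

Answer: 3.6000 10.4000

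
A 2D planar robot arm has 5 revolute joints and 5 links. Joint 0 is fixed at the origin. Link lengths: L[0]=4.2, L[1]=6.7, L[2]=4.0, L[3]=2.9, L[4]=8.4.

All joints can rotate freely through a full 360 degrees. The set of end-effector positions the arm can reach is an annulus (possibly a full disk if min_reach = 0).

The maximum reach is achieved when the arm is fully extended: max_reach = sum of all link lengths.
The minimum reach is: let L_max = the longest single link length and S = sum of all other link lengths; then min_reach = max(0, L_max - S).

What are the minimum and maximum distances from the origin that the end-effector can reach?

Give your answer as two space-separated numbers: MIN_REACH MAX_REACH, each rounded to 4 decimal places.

Answer: 0.0000 26.2000

Derivation:
Link lengths: [4.2, 6.7, 4.0, 2.9, 8.4]
max_reach = 4.2 + 6.7 + 4 + 2.9 + 8.4 = 26.2
L_max = max([4.2, 6.7, 4.0, 2.9, 8.4]) = 8.4
S (sum of others) = 26.2 - 8.4 = 17.8
min_reach = max(0, 8.4 - 17.8) = max(0, -9.4) = 0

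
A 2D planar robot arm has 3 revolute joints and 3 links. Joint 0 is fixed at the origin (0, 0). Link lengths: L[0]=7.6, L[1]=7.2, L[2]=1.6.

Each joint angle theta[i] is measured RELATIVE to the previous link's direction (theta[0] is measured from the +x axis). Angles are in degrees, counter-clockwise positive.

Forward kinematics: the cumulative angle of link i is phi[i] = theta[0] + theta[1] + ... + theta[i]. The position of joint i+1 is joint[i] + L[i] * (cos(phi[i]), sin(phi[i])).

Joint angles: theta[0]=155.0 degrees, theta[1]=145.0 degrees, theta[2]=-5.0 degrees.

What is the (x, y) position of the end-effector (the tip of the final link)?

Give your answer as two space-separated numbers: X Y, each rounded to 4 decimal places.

Answer: -2.6117 -4.4736

Derivation:
joint[0] = (0.0000, 0.0000)  (base)
link 0: phi[0] = 155 = 155 deg
  cos(155 deg) = -0.9063, sin(155 deg) = 0.4226
  joint[1] = (0.0000, 0.0000) + 7.6 * (-0.9063, 0.4226) = (0.0000 + -6.8879, 0.0000 + 3.2119) = (-6.8879, 3.2119)
link 1: phi[1] = 155 + 145 = 300 deg
  cos(300 deg) = 0.5000, sin(300 deg) = -0.8660
  joint[2] = (-6.8879, 3.2119) + 7.2 * (0.5000, -0.8660) = (-6.8879 + 3.6000, 3.2119 + -6.2354) = (-3.2879, -3.0235)
link 2: phi[2] = 155 + 145 + -5 = 295 deg
  cos(295 deg) = 0.4226, sin(295 deg) = -0.9063
  joint[3] = (-3.2879, -3.0235) + 1.6 * (0.4226, -0.9063) = (-3.2879 + 0.6762, -3.0235 + -1.4501) = (-2.6117, -4.4736)
End effector: (-2.6117, -4.4736)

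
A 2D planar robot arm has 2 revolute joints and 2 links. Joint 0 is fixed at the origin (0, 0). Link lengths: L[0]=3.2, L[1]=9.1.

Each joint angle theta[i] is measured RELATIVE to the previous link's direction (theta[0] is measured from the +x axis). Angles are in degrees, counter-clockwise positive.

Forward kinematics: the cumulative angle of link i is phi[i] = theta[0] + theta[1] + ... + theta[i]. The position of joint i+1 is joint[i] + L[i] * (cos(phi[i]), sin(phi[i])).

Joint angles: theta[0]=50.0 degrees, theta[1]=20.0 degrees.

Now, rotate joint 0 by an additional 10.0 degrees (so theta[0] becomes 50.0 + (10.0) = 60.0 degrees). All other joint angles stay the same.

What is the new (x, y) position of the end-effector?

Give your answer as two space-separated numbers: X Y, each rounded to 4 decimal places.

Answer: 3.1802 11.7330

Derivation:
joint[0] = (0.0000, 0.0000)  (base)
link 0: phi[0] = 60 = 60 deg
  cos(60 deg) = 0.5000, sin(60 deg) = 0.8660
  joint[1] = (0.0000, 0.0000) + 3.2 * (0.5000, 0.8660) = (0.0000 + 1.6000, 0.0000 + 2.7713) = (1.6000, 2.7713)
link 1: phi[1] = 60 + 20 = 80 deg
  cos(80 deg) = 0.1736, sin(80 deg) = 0.9848
  joint[2] = (1.6000, 2.7713) + 9.1 * (0.1736, 0.9848) = (1.6000 + 1.5802, 2.7713 + 8.9618) = (3.1802, 11.7330)
End effector: (3.1802, 11.7330)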